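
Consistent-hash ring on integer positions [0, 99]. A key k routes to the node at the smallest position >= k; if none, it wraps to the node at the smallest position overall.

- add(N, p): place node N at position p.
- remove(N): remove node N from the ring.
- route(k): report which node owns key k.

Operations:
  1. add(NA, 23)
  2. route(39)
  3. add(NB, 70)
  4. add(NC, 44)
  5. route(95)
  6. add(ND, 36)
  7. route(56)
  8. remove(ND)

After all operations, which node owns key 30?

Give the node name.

Answer: NC

Derivation:
Op 1: add NA@23 -> ring=[23:NA]
Op 2: route key 39: none >= 39, wrap to smallest pos 23 -> NA
Op 3: add NB@70 -> ring=[23:NA,70:NB]
Op 4: add NC@44 -> ring=[23:NA,44:NC,70:NB]
Op 5: route key 95: none >= 95, wrap to smallest pos 23 -> NA
Op 6: add ND@36 -> ring=[23:NA,36:ND,44:NC,70:NB]
Op 7: route key 56: smallest pos >= 56 is 70 -> NB
Op 8: remove ND -> ring=[23:NA,44:NC,70:NB]
Final route key 30: smallest pos >= 30 is 44 -> NC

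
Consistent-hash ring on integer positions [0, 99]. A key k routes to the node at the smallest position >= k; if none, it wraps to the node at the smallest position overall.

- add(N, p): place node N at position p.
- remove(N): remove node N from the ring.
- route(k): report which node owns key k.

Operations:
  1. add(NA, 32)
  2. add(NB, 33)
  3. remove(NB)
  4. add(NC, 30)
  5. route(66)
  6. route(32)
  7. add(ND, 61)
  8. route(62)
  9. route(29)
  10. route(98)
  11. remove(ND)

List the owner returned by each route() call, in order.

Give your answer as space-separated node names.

Op 1: add NA@32 -> ring=[32:NA]
Op 2: add NB@33 -> ring=[32:NA,33:NB]
Op 3: remove NB -> ring=[32:NA]
Op 4: add NC@30 -> ring=[30:NC,32:NA]
Op 5: route key 66: none >= 66, wrap to smallest pos 30 -> NC
Op 6: route key 32: smallest pos >= 32 is 32 -> NA
Op 7: add ND@61 -> ring=[30:NC,32:NA,61:ND]
Op 8: route key 62: none >= 62, wrap to smallest pos 30 -> NC
Op 9: route key 29: smallest pos >= 29 is 30 -> NC
Op 10: route key 98: none >= 98, wrap to smallest pos 30 -> NC
Op 11: remove ND -> ring=[30:NC,32:NA]

Answer: NC NA NC NC NC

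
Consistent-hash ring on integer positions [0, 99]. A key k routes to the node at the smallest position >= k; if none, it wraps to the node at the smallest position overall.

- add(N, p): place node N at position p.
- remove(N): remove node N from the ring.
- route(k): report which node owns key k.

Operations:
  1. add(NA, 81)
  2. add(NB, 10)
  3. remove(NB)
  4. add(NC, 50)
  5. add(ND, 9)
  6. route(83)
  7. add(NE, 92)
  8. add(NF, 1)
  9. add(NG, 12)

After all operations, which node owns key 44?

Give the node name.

Op 1: add NA@81 -> ring=[81:NA]
Op 2: add NB@10 -> ring=[10:NB,81:NA]
Op 3: remove NB -> ring=[81:NA]
Op 4: add NC@50 -> ring=[50:NC,81:NA]
Op 5: add ND@9 -> ring=[9:ND,50:NC,81:NA]
Op 6: route key 83: none >= 83, wrap to smallest pos 9 -> ND
Op 7: add NE@92 -> ring=[9:ND,50:NC,81:NA,92:NE]
Op 8: add NF@1 -> ring=[1:NF,9:ND,50:NC,81:NA,92:NE]
Op 9: add NG@12 -> ring=[1:NF,9:ND,12:NG,50:NC,81:NA,92:NE]
Final route key 44: smallest pos >= 44 is 50 -> NC

Answer: NC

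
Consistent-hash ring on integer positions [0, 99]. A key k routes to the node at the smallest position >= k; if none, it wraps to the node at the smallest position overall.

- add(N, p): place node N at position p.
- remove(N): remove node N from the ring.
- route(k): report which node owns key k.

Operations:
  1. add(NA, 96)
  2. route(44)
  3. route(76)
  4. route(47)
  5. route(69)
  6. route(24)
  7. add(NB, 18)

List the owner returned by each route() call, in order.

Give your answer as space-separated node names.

Op 1: add NA@96 -> ring=[96:NA]
Op 2: route key 44: smallest pos >= 44 is 96 -> NA
Op 3: route key 76: smallest pos >= 76 is 96 -> NA
Op 4: route key 47: smallest pos >= 47 is 96 -> NA
Op 5: route key 69: smallest pos >= 69 is 96 -> NA
Op 6: route key 24: smallest pos >= 24 is 96 -> NA
Op 7: add NB@18 -> ring=[18:NB,96:NA]

Answer: NA NA NA NA NA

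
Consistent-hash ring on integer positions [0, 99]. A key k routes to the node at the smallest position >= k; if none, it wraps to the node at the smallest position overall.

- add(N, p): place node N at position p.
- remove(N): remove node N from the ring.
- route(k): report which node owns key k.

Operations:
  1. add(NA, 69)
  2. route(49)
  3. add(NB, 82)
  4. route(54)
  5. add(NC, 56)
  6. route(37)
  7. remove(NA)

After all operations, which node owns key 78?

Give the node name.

Op 1: add NA@69 -> ring=[69:NA]
Op 2: route key 49: smallest pos >= 49 is 69 -> NA
Op 3: add NB@82 -> ring=[69:NA,82:NB]
Op 4: route key 54: smallest pos >= 54 is 69 -> NA
Op 5: add NC@56 -> ring=[56:NC,69:NA,82:NB]
Op 6: route key 37: smallest pos >= 37 is 56 -> NC
Op 7: remove NA -> ring=[56:NC,82:NB]
Final route key 78: smallest pos >= 78 is 82 -> NB

Answer: NB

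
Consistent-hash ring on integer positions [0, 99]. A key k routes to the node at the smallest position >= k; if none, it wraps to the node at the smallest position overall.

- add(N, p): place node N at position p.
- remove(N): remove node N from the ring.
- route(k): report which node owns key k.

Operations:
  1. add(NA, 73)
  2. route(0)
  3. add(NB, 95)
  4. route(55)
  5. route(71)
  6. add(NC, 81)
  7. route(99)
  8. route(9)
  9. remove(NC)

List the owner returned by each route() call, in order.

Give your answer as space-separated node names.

Op 1: add NA@73 -> ring=[73:NA]
Op 2: route key 0: smallest pos >= 0 is 73 -> NA
Op 3: add NB@95 -> ring=[73:NA,95:NB]
Op 4: route key 55: smallest pos >= 55 is 73 -> NA
Op 5: route key 71: smallest pos >= 71 is 73 -> NA
Op 6: add NC@81 -> ring=[73:NA,81:NC,95:NB]
Op 7: route key 99: none >= 99, wrap to smallest pos 73 -> NA
Op 8: route key 9: smallest pos >= 9 is 73 -> NA
Op 9: remove NC -> ring=[73:NA,95:NB]

Answer: NA NA NA NA NA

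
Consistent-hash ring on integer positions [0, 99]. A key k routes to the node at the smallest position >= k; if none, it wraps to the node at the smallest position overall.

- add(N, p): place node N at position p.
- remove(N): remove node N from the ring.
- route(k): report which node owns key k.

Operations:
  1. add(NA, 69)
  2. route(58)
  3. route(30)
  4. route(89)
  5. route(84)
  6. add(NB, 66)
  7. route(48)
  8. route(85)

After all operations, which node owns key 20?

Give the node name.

Op 1: add NA@69 -> ring=[69:NA]
Op 2: route key 58: smallest pos >= 58 is 69 -> NA
Op 3: route key 30: smallest pos >= 30 is 69 -> NA
Op 4: route key 89: none >= 89, wrap to smallest pos 69 -> NA
Op 5: route key 84: none >= 84, wrap to smallest pos 69 -> NA
Op 6: add NB@66 -> ring=[66:NB,69:NA]
Op 7: route key 48: smallest pos >= 48 is 66 -> NB
Op 8: route key 85: none >= 85, wrap to smallest pos 66 -> NB
Final route key 20: smallest pos >= 20 is 66 -> NB

Answer: NB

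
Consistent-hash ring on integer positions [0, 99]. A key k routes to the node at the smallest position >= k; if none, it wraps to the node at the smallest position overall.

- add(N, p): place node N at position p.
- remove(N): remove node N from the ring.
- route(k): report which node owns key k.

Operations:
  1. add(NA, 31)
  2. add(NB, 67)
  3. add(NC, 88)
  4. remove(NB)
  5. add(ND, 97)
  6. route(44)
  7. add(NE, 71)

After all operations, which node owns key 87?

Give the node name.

Answer: NC

Derivation:
Op 1: add NA@31 -> ring=[31:NA]
Op 2: add NB@67 -> ring=[31:NA,67:NB]
Op 3: add NC@88 -> ring=[31:NA,67:NB,88:NC]
Op 4: remove NB -> ring=[31:NA,88:NC]
Op 5: add ND@97 -> ring=[31:NA,88:NC,97:ND]
Op 6: route key 44: smallest pos >= 44 is 88 -> NC
Op 7: add NE@71 -> ring=[31:NA,71:NE,88:NC,97:ND]
Final route key 87: smallest pos >= 87 is 88 -> NC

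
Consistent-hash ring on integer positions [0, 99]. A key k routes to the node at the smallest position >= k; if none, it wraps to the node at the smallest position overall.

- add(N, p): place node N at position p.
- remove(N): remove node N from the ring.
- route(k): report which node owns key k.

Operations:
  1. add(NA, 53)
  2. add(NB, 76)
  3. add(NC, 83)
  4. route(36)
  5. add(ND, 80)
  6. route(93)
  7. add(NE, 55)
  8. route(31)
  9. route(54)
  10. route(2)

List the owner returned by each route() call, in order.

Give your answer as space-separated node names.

Answer: NA NA NA NE NA

Derivation:
Op 1: add NA@53 -> ring=[53:NA]
Op 2: add NB@76 -> ring=[53:NA,76:NB]
Op 3: add NC@83 -> ring=[53:NA,76:NB,83:NC]
Op 4: route key 36: smallest pos >= 36 is 53 -> NA
Op 5: add ND@80 -> ring=[53:NA,76:NB,80:ND,83:NC]
Op 6: route key 93: none >= 93, wrap to smallest pos 53 -> NA
Op 7: add NE@55 -> ring=[53:NA,55:NE,76:NB,80:ND,83:NC]
Op 8: route key 31: smallest pos >= 31 is 53 -> NA
Op 9: route key 54: smallest pos >= 54 is 55 -> NE
Op 10: route key 2: smallest pos >= 2 is 53 -> NA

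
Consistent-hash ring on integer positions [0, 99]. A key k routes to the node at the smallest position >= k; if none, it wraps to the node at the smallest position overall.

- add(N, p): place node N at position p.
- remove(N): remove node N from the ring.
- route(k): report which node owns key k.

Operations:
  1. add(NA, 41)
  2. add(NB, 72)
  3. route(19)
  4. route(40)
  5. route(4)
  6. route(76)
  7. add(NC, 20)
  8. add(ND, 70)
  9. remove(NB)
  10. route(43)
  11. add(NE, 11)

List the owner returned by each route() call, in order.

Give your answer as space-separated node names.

Op 1: add NA@41 -> ring=[41:NA]
Op 2: add NB@72 -> ring=[41:NA,72:NB]
Op 3: route key 19: smallest pos >= 19 is 41 -> NA
Op 4: route key 40: smallest pos >= 40 is 41 -> NA
Op 5: route key 4: smallest pos >= 4 is 41 -> NA
Op 6: route key 76: none >= 76, wrap to smallest pos 41 -> NA
Op 7: add NC@20 -> ring=[20:NC,41:NA,72:NB]
Op 8: add ND@70 -> ring=[20:NC,41:NA,70:ND,72:NB]
Op 9: remove NB -> ring=[20:NC,41:NA,70:ND]
Op 10: route key 43: smallest pos >= 43 is 70 -> ND
Op 11: add NE@11 -> ring=[11:NE,20:NC,41:NA,70:ND]

Answer: NA NA NA NA ND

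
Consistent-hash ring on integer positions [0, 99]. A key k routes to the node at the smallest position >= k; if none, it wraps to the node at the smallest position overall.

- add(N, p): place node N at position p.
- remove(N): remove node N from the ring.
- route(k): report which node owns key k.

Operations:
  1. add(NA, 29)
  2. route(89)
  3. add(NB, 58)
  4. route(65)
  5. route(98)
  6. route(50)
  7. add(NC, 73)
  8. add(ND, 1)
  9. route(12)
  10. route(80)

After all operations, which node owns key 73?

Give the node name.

Op 1: add NA@29 -> ring=[29:NA]
Op 2: route key 89: none >= 89, wrap to smallest pos 29 -> NA
Op 3: add NB@58 -> ring=[29:NA,58:NB]
Op 4: route key 65: none >= 65, wrap to smallest pos 29 -> NA
Op 5: route key 98: none >= 98, wrap to smallest pos 29 -> NA
Op 6: route key 50: smallest pos >= 50 is 58 -> NB
Op 7: add NC@73 -> ring=[29:NA,58:NB,73:NC]
Op 8: add ND@1 -> ring=[1:ND,29:NA,58:NB,73:NC]
Op 9: route key 12: smallest pos >= 12 is 29 -> NA
Op 10: route key 80: none >= 80, wrap to smallest pos 1 -> ND
Final route key 73: smallest pos >= 73 is 73 -> NC

Answer: NC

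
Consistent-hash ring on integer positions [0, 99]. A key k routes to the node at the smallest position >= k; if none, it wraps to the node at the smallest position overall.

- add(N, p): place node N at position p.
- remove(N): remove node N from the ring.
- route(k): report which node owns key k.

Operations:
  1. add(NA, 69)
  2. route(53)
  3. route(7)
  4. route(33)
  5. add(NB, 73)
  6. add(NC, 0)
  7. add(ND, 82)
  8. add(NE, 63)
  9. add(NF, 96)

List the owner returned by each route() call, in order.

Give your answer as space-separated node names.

Op 1: add NA@69 -> ring=[69:NA]
Op 2: route key 53: smallest pos >= 53 is 69 -> NA
Op 3: route key 7: smallest pos >= 7 is 69 -> NA
Op 4: route key 33: smallest pos >= 33 is 69 -> NA
Op 5: add NB@73 -> ring=[69:NA,73:NB]
Op 6: add NC@0 -> ring=[0:NC,69:NA,73:NB]
Op 7: add ND@82 -> ring=[0:NC,69:NA,73:NB,82:ND]
Op 8: add NE@63 -> ring=[0:NC,63:NE,69:NA,73:NB,82:ND]
Op 9: add NF@96 -> ring=[0:NC,63:NE,69:NA,73:NB,82:ND,96:NF]

Answer: NA NA NA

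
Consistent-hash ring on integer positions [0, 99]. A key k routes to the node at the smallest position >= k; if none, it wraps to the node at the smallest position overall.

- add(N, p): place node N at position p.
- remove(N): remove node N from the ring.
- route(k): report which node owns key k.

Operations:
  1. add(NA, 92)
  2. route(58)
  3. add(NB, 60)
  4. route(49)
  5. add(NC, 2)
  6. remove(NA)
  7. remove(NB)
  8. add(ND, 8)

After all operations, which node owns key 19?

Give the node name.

Answer: NC

Derivation:
Op 1: add NA@92 -> ring=[92:NA]
Op 2: route key 58: smallest pos >= 58 is 92 -> NA
Op 3: add NB@60 -> ring=[60:NB,92:NA]
Op 4: route key 49: smallest pos >= 49 is 60 -> NB
Op 5: add NC@2 -> ring=[2:NC,60:NB,92:NA]
Op 6: remove NA -> ring=[2:NC,60:NB]
Op 7: remove NB -> ring=[2:NC]
Op 8: add ND@8 -> ring=[2:NC,8:ND]
Final route key 19: none >= 19, wrap to smallest pos 2 -> NC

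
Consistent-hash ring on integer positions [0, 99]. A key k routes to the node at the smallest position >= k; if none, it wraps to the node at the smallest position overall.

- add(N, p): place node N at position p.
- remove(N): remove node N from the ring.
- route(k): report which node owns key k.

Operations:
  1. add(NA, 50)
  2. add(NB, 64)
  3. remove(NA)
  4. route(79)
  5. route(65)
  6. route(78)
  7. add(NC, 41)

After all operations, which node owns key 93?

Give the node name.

Op 1: add NA@50 -> ring=[50:NA]
Op 2: add NB@64 -> ring=[50:NA,64:NB]
Op 3: remove NA -> ring=[64:NB]
Op 4: route key 79: none >= 79, wrap to smallest pos 64 -> NB
Op 5: route key 65: none >= 65, wrap to smallest pos 64 -> NB
Op 6: route key 78: none >= 78, wrap to smallest pos 64 -> NB
Op 7: add NC@41 -> ring=[41:NC,64:NB]
Final route key 93: none >= 93, wrap to smallest pos 41 -> NC

Answer: NC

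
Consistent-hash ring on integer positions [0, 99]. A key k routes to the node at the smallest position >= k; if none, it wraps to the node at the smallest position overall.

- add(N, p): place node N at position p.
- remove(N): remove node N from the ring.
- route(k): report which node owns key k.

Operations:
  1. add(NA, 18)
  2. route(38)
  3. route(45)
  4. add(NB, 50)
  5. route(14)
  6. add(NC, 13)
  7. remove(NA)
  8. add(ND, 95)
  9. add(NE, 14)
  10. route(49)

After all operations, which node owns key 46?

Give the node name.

Answer: NB

Derivation:
Op 1: add NA@18 -> ring=[18:NA]
Op 2: route key 38: none >= 38, wrap to smallest pos 18 -> NA
Op 3: route key 45: none >= 45, wrap to smallest pos 18 -> NA
Op 4: add NB@50 -> ring=[18:NA,50:NB]
Op 5: route key 14: smallest pos >= 14 is 18 -> NA
Op 6: add NC@13 -> ring=[13:NC,18:NA,50:NB]
Op 7: remove NA -> ring=[13:NC,50:NB]
Op 8: add ND@95 -> ring=[13:NC,50:NB,95:ND]
Op 9: add NE@14 -> ring=[13:NC,14:NE,50:NB,95:ND]
Op 10: route key 49: smallest pos >= 49 is 50 -> NB
Final route key 46: smallest pos >= 46 is 50 -> NB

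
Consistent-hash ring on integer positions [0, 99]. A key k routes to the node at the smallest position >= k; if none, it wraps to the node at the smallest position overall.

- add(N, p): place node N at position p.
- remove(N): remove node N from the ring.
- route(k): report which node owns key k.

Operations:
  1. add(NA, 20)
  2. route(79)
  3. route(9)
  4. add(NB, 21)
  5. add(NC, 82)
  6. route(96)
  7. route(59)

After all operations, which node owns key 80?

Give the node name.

Op 1: add NA@20 -> ring=[20:NA]
Op 2: route key 79: none >= 79, wrap to smallest pos 20 -> NA
Op 3: route key 9: smallest pos >= 9 is 20 -> NA
Op 4: add NB@21 -> ring=[20:NA,21:NB]
Op 5: add NC@82 -> ring=[20:NA,21:NB,82:NC]
Op 6: route key 96: none >= 96, wrap to smallest pos 20 -> NA
Op 7: route key 59: smallest pos >= 59 is 82 -> NC
Final route key 80: smallest pos >= 80 is 82 -> NC

Answer: NC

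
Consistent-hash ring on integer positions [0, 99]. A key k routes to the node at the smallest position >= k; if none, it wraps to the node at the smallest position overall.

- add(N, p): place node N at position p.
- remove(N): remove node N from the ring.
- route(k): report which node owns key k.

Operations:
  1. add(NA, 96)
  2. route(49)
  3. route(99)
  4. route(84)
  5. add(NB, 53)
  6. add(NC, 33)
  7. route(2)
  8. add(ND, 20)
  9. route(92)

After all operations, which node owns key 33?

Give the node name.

Op 1: add NA@96 -> ring=[96:NA]
Op 2: route key 49: smallest pos >= 49 is 96 -> NA
Op 3: route key 99: none >= 99, wrap to smallest pos 96 -> NA
Op 4: route key 84: smallest pos >= 84 is 96 -> NA
Op 5: add NB@53 -> ring=[53:NB,96:NA]
Op 6: add NC@33 -> ring=[33:NC,53:NB,96:NA]
Op 7: route key 2: smallest pos >= 2 is 33 -> NC
Op 8: add ND@20 -> ring=[20:ND,33:NC,53:NB,96:NA]
Op 9: route key 92: smallest pos >= 92 is 96 -> NA
Final route key 33: smallest pos >= 33 is 33 -> NC

Answer: NC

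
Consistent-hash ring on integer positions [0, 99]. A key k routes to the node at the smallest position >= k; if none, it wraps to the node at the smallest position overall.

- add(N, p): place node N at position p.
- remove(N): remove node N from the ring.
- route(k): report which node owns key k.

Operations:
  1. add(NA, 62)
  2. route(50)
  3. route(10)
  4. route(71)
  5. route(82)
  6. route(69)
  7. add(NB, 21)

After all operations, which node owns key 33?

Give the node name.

Answer: NA

Derivation:
Op 1: add NA@62 -> ring=[62:NA]
Op 2: route key 50: smallest pos >= 50 is 62 -> NA
Op 3: route key 10: smallest pos >= 10 is 62 -> NA
Op 4: route key 71: none >= 71, wrap to smallest pos 62 -> NA
Op 5: route key 82: none >= 82, wrap to smallest pos 62 -> NA
Op 6: route key 69: none >= 69, wrap to smallest pos 62 -> NA
Op 7: add NB@21 -> ring=[21:NB,62:NA]
Final route key 33: smallest pos >= 33 is 62 -> NA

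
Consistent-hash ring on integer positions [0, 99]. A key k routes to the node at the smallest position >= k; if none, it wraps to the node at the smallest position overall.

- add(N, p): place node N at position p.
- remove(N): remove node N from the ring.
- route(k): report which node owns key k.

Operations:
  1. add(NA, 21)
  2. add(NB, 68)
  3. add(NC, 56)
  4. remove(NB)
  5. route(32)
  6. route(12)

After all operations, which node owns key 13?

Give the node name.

Op 1: add NA@21 -> ring=[21:NA]
Op 2: add NB@68 -> ring=[21:NA,68:NB]
Op 3: add NC@56 -> ring=[21:NA,56:NC,68:NB]
Op 4: remove NB -> ring=[21:NA,56:NC]
Op 5: route key 32: smallest pos >= 32 is 56 -> NC
Op 6: route key 12: smallest pos >= 12 is 21 -> NA
Final route key 13: smallest pos >= 13 is 21 -> NA

Answer: NA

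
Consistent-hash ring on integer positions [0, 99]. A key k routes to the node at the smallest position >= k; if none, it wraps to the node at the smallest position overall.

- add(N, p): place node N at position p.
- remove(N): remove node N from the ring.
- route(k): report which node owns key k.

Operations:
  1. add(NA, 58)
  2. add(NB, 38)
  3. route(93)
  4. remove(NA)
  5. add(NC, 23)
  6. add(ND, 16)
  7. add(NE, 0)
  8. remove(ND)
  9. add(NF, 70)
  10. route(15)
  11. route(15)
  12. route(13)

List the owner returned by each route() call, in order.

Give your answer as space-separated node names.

Answer: NB NC NC NC

Derivation:
Op 1: add NA@58 -> ring=[58:NA]
Op 2: add NB@38 -> ring=[38:NB,58:NA]
Op 3: route key 93: none >= 93, wrap to smallest pos 38 -> NB
Op 4: remove NA -> ring=[38:NB]
Op 5: add NC@23 -> ring=[23:NC,38:NB]
Op 6: add ND@16 -> ring=[16:ND,23:NC,38:NB]
Op 7: add NE@0 -> ring=[0:NE,16:ND,23:NC,38:NB]
Op 8: remove ND -> ring=[0:NE,23:NC,38:NB]
Op 9: add NF@70 -> ring=[0:NE,23:NC,38:NB,70:NF]
Op 10: route key 15: smallest pos >= 15 is 23 -> NC
Op 11: route key 15: smallest pos >= 15 is 23 -> NC
Op 12: route key 13: smallest pos >= 13 is 23 -> NC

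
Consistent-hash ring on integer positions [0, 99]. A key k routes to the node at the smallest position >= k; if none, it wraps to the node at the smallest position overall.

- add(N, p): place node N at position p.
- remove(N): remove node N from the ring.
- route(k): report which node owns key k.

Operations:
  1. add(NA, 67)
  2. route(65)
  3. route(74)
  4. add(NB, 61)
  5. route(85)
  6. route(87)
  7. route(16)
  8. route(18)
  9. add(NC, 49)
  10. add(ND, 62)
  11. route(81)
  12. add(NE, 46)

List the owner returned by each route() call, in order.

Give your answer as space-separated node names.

Op 1: add NA@67 -> ring=[67:NA]
Op 2: route key 65: smallest pos >= 65 is 67 -> NA
Op 3: route key 74: none >= 74, wrap to smallest pos 67 -> NA
Op 4: add NB@61 -> ring=[61:NB,67:NA]
Op 5: route key 85: none >= 85, wrap to smallest pos 61 -> NB
Op 6: route key 87: none >= 87, wrap to smallest pos 61 -> NB
Op 7: route key 16: smallest pos >= 16 is 61 -> NB
Op 8: route key 18: smallest pos >= 18 is 61 -> NB
Op 9: add NC@49 -> ring=[49:NC,61:NB,67:NA]
Op 10: add ND@62 -> ring=[49:NC,61:NB,62:ND,67:NA]
Op 11: route key 81: none >= 81, wrap to smallest pos 49 -> NC
Op 12: add NE@46 -> ring=[46:NE,49:NC,61:NB,62:ND,67:NA]

Answer: NA NA NB NB NB NB NC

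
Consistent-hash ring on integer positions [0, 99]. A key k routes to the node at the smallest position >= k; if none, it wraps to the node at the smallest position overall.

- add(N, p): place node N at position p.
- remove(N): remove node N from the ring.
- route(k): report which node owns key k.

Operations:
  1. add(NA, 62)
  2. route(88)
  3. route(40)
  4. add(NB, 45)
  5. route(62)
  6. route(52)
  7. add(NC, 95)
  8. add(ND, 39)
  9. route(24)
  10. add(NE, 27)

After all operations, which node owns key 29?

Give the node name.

Op 1: add NA@62 -> ring=[62:NA]
Op 2: route key 88: none >= 88, wrap to smallest pos 62 -> NA
Op 3: route key 40: smallest pos >= 40 is 62 -> NA
Op 4: add NB@45 -> ring=[45:NB,62:NA]
Op 5: route key 62: smallest pos >= 62 is 62 -> NA
Op 6: route key 52: smallest pos >= 52 is 62 -> NA
Op 7: add NC@95 -> ring=[45:NB,62:NA,95:NC]
Op 8: add ND@39 -> ring=[39:ND,45:NB,62:NA,95:NC]
Op 9: route key 24: smallest pos >= 24 is 39 -> ND
Op 10: add NE@27 -> ring=[27:NE,39:ND,45:NB,62:NA,95:NC]
Final route key 29: smallest pos >= 29 is 39 -> ND

Answer: ND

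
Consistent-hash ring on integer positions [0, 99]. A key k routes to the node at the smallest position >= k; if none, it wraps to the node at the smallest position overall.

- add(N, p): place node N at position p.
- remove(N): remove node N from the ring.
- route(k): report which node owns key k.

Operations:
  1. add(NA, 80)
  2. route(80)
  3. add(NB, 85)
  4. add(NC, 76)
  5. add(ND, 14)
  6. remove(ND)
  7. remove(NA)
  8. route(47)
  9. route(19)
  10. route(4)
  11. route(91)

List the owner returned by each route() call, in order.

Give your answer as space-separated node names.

Op 1: add NA@80 -> ring=[80:NA]
Op 2: route key 80: smallest pos >= 80 is 80 -> NA
Op 3: add NB@85 -> ring=[80:NA,85:NB]
Op 4: add NC@76 -> ring=[76:NC,80:NA,85:NB]
Op 5: add ND@14 -> ring=[14:ND,76:NC,80:NA,85:NB]
Op 6: remove ND -> ring=[76:NC,80:NA,85:NB]
Op 7: remove NA -> ring=[76:NC,85:NB]
Op 8: route key 47: smallest pos >= 47 is 76 -> NC
Op 9: route key 19: smallest pos >= 19 is 76 -> NC
Op 10: route key 4: smallest pos >= 4 is 76 -> NC
Op 11: route key 91: none >= 91, wrap to smallest pos 76 -> NC

Answer: NA NC NC NC NC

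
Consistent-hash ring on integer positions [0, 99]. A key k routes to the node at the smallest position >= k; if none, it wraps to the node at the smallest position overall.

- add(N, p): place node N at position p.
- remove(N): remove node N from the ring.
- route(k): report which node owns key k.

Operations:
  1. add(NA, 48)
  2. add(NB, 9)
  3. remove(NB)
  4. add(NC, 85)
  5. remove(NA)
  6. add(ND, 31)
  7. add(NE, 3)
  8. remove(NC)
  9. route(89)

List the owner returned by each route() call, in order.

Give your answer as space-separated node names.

Answer: NE

Derivation:
Op 1: add NA@48 -> ring=[48:NA]
Op 2: add NB@9 -> ring=[9:NB,48:NA]
Op 3: remove NB -> ring=[48:NA]
Op 4: add NC@85 -> ring=[48:NA,85:NC]
Op 5: remove NA -> ring=[85:NC]
Op 6: add ND@31 -> ring=[31:ND,85:NC]
Op 7: add NE@3 -> ring=[3:NE,31:ND,85:NC]
Op 8: remove NC -> ring=[3:NE,31:ND]
Op 9: route key 89: none >= 89, wrap to smallest pos 3 -> NE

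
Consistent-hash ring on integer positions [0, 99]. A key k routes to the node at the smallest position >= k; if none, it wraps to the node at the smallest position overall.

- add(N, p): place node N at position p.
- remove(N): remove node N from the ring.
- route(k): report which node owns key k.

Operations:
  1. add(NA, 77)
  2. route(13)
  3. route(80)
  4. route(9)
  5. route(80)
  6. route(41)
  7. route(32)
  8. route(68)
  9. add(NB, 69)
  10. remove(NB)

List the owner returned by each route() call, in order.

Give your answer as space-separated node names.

Answer: NA NA NA NA NA NA NA

Derivation:
Op 1: add NA@77 -> ring=[77:NA]
Op 2: route key 13: smallest pos >= 13 is 77 -> NA
Op 3: route key 80: none >= 80, wrap to smallest pos 77 -> NA
Op 4: route key 9: smallest pos >= 9 is 77 -> NA
Op 5: route key 80: none >= 80, wrap to smallest pos 77 -> NA
Op 6: route key 41: smallest pos >= 41 is 77 -> NA
Op 7: route key 32: smallest pos >= 32 is 77 -> NA
Op 8: route key 68: smallest pos >= 68 is 77 -> NA
Op 9: add NB@69 -> ring=[69:NB,77:NA]
Op 10: remove NB -> ring=[77:NA]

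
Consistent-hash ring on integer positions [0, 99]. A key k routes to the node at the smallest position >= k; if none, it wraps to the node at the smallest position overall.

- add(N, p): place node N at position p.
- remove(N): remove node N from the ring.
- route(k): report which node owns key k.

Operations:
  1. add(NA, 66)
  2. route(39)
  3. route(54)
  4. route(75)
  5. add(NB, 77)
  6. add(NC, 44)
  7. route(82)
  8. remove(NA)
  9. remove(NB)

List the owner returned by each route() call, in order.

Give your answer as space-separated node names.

Op 1: add NA@66 -> ring=[66:NA]
Op 2: route key 39: smallest pos >= 39 is 66 -> NA
Op 3: route key 54: smallest pos >= 54 is 66 -> NA
Op 4: route key 75: none >= 75, wrap to smallest pos 66 -> NA
Op 5: add NB@77 -> ring=[66:NA,77:NB]
Op 6: add NC@44 -> ring=[44:NC,66:NA,77:NB]
Op 7: route key 82: none >= 82, wrap to smallest pos 44 -> NC
Op 8: remove NA -> ring=[44:NC,77:NB]
Op 9: remove NB -> ring=[44:NC]

Answer: NA NA NA NC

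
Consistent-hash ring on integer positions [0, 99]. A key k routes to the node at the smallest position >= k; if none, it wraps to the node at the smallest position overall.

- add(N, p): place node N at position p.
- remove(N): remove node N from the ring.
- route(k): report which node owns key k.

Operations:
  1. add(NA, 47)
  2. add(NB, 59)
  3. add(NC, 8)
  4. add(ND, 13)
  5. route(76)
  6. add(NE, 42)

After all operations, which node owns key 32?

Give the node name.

Op 1: add NA@47 -> ring=[47:NA]
Op 2: add NB@59 -> ring=[47:NA,59:NB]
Op 3: add NC@8 -> ring=[8:NC,47:NA,59:NB]
Op 4: add ND@13 -> ring=[8:NC,13:ND,47:NA,59:NB]
Op 5: route key 76: none >= 76, wrap to smallest pos 8 -> NC
Op 6: add NE@42 -> ring=[8:NC,13:ND,42:NE,47:NA,59:NB]
Final route key 32: smallest pos >= 32 is 42 -> NE

Answer: NE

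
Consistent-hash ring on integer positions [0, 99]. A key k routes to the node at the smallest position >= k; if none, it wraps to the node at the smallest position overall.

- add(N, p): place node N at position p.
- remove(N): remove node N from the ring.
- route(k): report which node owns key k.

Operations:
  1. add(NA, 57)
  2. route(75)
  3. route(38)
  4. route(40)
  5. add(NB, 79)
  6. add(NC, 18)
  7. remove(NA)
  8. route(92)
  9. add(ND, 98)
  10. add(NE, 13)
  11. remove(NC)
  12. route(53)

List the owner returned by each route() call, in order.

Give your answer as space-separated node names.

Op 1: add NA@57 -> ring=[57:NA]
Op 2: route key 75: none >= 75, wrap to smallest pos 57 -> NA
Op 3: route key 38: smallest pos >= 38 is 57 -> NA
Op 4: route key 40: smallest pos >= 40 is 57 -> NA
Op 5: add NB@79 -> ring=[57:NA,79:NB]
Op 6: add NC@18 -> ring=[18:NC,57:NA,79:NB]
Op 7: remove NA -> ring=[18:NC,79:NB]
Op 8: route key 92: none >= 92, wrap to smallest pos 18 -> NC
Op 9: add ND@98 -> ring=[18:NC,79:NB,98:ND]
Op 10: add NE@13 -> ring=[13:NE,18:NC,79:NB,98:ND]
Op 11: remove NC -> ring=[13:NE,79:NB,98:ND]
Op 12: route key 53: smallest pos >= 53 is 79 -> NB

Answer: NA NA NA NC NB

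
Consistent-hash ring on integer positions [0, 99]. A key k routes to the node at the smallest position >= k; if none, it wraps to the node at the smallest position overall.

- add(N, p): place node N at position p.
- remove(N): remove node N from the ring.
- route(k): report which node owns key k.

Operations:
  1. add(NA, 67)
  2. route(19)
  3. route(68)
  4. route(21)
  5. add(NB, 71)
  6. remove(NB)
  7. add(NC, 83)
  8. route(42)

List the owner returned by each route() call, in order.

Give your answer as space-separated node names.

Answer: NA NA NA NA

Derivation:
Op 1: add NA@67 -> ring=[67:NA]
Op 2: route key 19: smallest pos >= 19 is 67 -> NA
Op 3: route key 68: none >= 68, wrap to smallest pos 67 -> NA
Op 4: route key 21: smallest pos >= 21 is 67 -> NA
Op 5: add NB@71 -> ring=[67:NA,71:NB]
Op 6: remove NB -> ring=[67:NA]
Op 7: add NC@83 -> ring=[67:NA,83:NC]
Op 8: route key 42: smallest pos >= 42 is 67 -> NA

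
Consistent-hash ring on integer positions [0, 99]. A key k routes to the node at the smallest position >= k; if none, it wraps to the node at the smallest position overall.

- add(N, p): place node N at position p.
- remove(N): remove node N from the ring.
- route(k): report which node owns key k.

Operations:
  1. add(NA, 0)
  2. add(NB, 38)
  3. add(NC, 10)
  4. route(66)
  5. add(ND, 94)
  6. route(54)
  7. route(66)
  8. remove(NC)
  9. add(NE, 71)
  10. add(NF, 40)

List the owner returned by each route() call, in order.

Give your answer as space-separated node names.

Answer: NA ND ND

Derivation:
Op 1: add NA@0 -> ring=[0:NA]
Op 2: add NB@38 -> ring=[0:NA,38:NB]
Op 3: add NC@10 -> ring=[0:NA,10:NC,38:NB]
Op 4: route key 66: none >= 66, wrap to smallest pos 0 -> NA
Op 5: add ND@94 -> ring=[0:NA,10:NC,38:NB,94:ND]
Op 6: route key 54: smallest pos >= 54 is 94 -> ND
Op 7: route key 66: smallest pos >= 66 is 94 -> ND
Op 8: remove NC -> ring=[0:NA,38:NB,94:ND]
Op 9: add NE@71 -> ring=[0:NA,38:NB,71:NE,94:ND]
Op 10: add NF@40 -> ring=[0:NA,38:NB,40:NF,71:NE,94:ND]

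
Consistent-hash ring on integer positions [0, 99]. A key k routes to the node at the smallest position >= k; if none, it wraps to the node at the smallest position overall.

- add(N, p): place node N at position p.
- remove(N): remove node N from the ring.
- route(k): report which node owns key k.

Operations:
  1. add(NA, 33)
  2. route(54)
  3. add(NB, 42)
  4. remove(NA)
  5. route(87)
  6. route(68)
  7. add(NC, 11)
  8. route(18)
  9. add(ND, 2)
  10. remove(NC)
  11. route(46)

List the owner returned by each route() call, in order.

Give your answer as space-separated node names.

Op 1: add NA@33 -> ring=[33:NA]
Op 2: route key 54: none >= 54, wrap to smallest pos 33 -> NA
Op 3: add NB@42 -> ring=[33:NA,42:NB]
Op 4: remove NA -> ring=[42:NB]
Op 5: route key 87: none >= 87, wrap to smallest pos 42 -> NB
Op 6: route key 68: none >= 68, wrap to smallest pos 42 -> NB
Op 7: add NC@11 -> ring=[11:NC,42:NB]
Op 8: route key 18: smallest pos >= 18 is 42 -> NB
Op 9: add ND@2 -> ring=[2:ND,11:NC,42:NB]
Op 10: remove NC -> ring=[2:ND,42:NB]
Op 11: route key 46: none >= 46, wrap to smallest pos 2 -> ND

Answer: NA NB NB NB ND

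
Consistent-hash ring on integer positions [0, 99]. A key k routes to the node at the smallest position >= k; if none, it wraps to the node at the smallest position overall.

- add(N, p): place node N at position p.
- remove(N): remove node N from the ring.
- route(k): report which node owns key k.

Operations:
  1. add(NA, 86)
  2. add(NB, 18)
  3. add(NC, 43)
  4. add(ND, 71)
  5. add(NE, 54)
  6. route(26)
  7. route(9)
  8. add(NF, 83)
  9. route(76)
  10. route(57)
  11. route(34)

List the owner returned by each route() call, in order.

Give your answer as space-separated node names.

Op 1: add NA@86 -> ring=[86:NA]
Op 2: add NB@18 -> ring=[18:NB,86:NA]
Op 3: add NC@43 -> ring=[18:NB,43:NC,86:NA]
Op 4: add ND@71 -> ring=[18:NB,43:NC,71:ND,86:NA]
Op 5: add NE@54 -> ring=[18:NB,43:NC,54:NE,71:ND,86:NA]
Op 6: route key 26: smallest pos >= 26 is 43 -> NC
Op 7: route key 9: smallest pos >= 9 is 18 -> NB
Op 8: add NF@83 -> ring=[18:NB,43:NC,54:NE,71:ND,83:NF,86:NA]
Op 9: route key 76: smallest pos >= 76 is 83 -> NF
Op 10: route key 57: smallest pos >= 57 is 71 -> ND
Op 11: route key 34: smallest pos >= 34 is 43 -> NC

Answer: NC NB NF ND NC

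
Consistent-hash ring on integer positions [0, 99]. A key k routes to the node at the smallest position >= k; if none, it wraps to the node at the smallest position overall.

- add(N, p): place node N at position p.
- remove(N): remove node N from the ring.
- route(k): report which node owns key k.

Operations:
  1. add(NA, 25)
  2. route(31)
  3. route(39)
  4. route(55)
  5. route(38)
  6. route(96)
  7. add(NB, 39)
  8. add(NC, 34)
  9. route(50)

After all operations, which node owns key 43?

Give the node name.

Answer: NA

Derivation:
Op 1: add NA@25 -> ring=[25:NA]
Op 2: route key 31: none >= 31, wrap to smallest pos 25 -> NA
Op 3: route key 39: none >= 39, wrap to smallest pos 25 -> NA
Op 4: route key 55: none >= 55, wrap to smallest pos 25 -> NA
Op 5: route key 38: none >= 38, wrap to smallest pos 25 -> NA
Op 6: route key 96: none >= 96, wrap to smallest pos 25 -> NA
Op 7: add NB@39 -> ring=[25:NA,39:NB]
Op 8: add NC@34 -> ring=[25:NA,34:NC,39:NB]
Op 9: route key 50: none >= 50, wrap to smallest pos 25 -> NA
Final route key 43: none >= 43, wrap to smallest pos 25 -> NA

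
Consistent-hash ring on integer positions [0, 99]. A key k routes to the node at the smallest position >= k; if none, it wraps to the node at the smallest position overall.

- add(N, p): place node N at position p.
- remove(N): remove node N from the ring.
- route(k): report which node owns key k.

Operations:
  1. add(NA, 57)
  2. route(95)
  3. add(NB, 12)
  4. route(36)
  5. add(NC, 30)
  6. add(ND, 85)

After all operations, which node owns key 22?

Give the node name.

Op 1: add NA@57 -> ring=[57:NA]
Op 2: route key 95: none >= 95, wrap to smallest pos 57 -> NA
Op 3: add NB@12 -> ring=[12:NB,57:NA]
Op 4: route key 36: smallest pos >= 36 is 57 -> NA
Op 5: add NC@30 -> ring=[12:NB,30:NC,57:NA]
Op 6: add ND@85 -> ring=[12:NB,30:NC,57:NA,85:ND]
Final route key 22: smallest pos >= 22 is 30 -> NC

Answer: NC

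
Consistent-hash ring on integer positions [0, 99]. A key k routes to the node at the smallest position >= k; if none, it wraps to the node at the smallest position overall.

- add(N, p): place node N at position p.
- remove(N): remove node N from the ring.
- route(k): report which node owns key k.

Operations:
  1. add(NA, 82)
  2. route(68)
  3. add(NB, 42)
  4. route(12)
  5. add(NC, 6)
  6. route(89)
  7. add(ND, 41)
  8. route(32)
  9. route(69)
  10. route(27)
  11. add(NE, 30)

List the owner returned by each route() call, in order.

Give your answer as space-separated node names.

Answer: NA NB NC ND NA ND

Derivation:
Op 1: add NA@82 -> ring=[82:NA]
Op 2: route key 68: smallest pos >= 68 is 82 -> NA
Op 3: add NB@42 -> ring=[42:NB,82:NA]
Op 4: route key 12: smallest pos >= 12 is 42 -> NB
Op 5: add NC@6 -> ring=[6:NC,42:NB,82:NA]
Op 6: route key 89: none >= 89, wrap to smallest pos 6 -> NC
Op 7: add ND@41 -> ring=[6:NC,41:ND,42:NB,82:NA]
Op 8: route key 32: smallest pos >= 32 is 41 -> ND
Op 9: route key 69: smallest pos >= 69 is 82 -> NA
Op 10: route key 27: smallest pos >= 27 is 41 -> ND
Op 11: add NE@30 -> ring=[6:NC,30:NE,41:ND,42:NB,82:NA]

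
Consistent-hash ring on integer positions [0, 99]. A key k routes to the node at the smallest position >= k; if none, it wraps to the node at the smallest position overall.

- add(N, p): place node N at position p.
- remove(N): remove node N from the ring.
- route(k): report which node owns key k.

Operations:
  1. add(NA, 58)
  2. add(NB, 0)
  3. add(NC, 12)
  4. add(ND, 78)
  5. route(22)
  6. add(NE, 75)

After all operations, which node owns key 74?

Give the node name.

Answer: NE

Derivation:
Op 1: add NA@58 -> ring=[58:NA]
Op 2: add NB@0 -> ring=[0:NB,58:NA]
Op 3: add NC@12 -> ring=[0:NB,12:NC,58:NA]
Op 4: add ND@78 -> ring=[0:NB,12:NC,58:NA,78:ND]
Op 5: route key 22: smallest pos >= 22 is 58 -> NA
Op 6: add NE@75 -> ring=[0:NB,12:NC,58:NA,75:NE,78:ND]
Final route key 74: smallest pos >= 74 is 75 -> NE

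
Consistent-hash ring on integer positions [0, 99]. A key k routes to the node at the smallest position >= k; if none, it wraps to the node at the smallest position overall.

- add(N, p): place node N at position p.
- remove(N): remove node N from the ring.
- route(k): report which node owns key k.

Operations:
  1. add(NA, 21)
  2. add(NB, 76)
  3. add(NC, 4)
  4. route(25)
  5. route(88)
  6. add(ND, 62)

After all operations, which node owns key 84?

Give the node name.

Op 1: add NA@21 -> ring=[21:NA]
Op 2: add NB@76 -> ring=[21:NA,76:NB]
Op 3: add NC@4 -> ring=[4:NC,21:NA,76:NB]
Op 4: route key 25: smallest pos >= 25 is 76 -> NB
Op 5: route key 88: none >= 88, wrap to smallest pos 4 -> NC
Op 6: add ND@62 -> ring=[4:NC,21:NA,62:ND,76:NB]
Final route key 84: none >= 84, wrap to smallest pos 4 -> NC

Answer: NC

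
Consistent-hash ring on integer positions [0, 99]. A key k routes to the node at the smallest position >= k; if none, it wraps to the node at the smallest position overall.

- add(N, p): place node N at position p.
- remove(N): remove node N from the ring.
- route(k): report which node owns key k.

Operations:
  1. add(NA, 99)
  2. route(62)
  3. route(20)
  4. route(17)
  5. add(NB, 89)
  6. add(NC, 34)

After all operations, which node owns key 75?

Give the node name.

Op 1: add NA@99 -> ring=[99:NA]
Op 2: route key 62: smallest pos >= 62 is 99 -> NA
Op 3: route key 20: smallest pos >= 20 is 99 -> NA
Op 4: route key 17: smallest pos >= 17 is 99 -> NA
Op 5: add NB@89 -> ring=[89:NB,99:NA]
Op 6: add NC@34 -> ring=[34:NC,89:NB,99:NA]
Final route key 75: smallest pos >= 75 is 89 -> NB

Answer: NB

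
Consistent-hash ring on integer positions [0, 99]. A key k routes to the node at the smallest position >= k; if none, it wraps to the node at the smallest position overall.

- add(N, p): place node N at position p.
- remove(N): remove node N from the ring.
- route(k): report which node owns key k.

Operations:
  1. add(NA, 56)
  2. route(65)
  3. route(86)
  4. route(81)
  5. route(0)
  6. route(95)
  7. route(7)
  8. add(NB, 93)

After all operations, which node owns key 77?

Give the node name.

Op 1: add NA@56 -> ring=[56:NA]
Op 2: route key 65: none >= 65, wrap to smallest pos 56 -> NA
Op 3: route key 86: none >= 86, wrap to smallest pos 56 -> NA
Op 4: route key 81: none >= 81, wrap to smallest pos 56 -> NA
Op 5: route key 0: smallest pos >= 0 is 56 -> NA
Op 6: route key 95: none >= 95, wrap to smallest pos 56 -> NA
Op 7: route key 7: smallest pos >= 7 is 56 -> NA
Op 8: add NB@93 -> ring=[56:NA,93:NB]
Final route key 77: smallest pos >= 77 is 93 -> NB

Answer: NB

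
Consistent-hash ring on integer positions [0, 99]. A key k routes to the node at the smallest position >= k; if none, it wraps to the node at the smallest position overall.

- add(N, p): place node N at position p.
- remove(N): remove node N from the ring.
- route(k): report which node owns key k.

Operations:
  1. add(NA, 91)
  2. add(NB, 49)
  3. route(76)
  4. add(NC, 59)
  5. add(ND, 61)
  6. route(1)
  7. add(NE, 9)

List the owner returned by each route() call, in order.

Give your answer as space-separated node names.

Op 1: add NA@91 -> ring=[91:NA]
Op 2: add NB@49 -> ring=[49:NB,91:NA]
Op 3: route key 76: smallest pos >= 76 is 91 -> NA
Op 4: add NC@59 -> ring=[49:NB,59:NC,91:NA]
Op 5: add ND@61 -> ring=[49:NB,59:NC,61:ND,91:NA]
Op 6: route key 1: smallest pos >= 1 is 49 -> NB
Op 7: add NE@9 -> ring=[9:NE,49:NB,59:NC,61:ND,91:NA]

Answer: NA NB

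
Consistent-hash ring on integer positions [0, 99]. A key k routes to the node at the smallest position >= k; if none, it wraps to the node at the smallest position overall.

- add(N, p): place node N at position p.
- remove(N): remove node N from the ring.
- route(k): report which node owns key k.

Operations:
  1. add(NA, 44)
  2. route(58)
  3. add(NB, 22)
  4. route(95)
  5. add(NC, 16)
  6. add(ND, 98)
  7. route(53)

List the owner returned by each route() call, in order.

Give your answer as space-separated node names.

Answer: NA NB ND

Derivation:
Op 1: add NA@44 -> ring=[44:NA]
Op 2: route key 58: none >= 58, wrap to smallest pos 44 -> NA
Op 3: add NB@22 -> ring=[22:NB,44:NA]
Op 4: route key 95: none >= 95, wrap to smallest pos 22 -> NB
Op 5: add NC@16 -> ring=[16:NC,22:NB,44:NA]
Op 6: add ND@98 -> ring=[16:NC,22:NB,44:NA,98:ND]
Op 7: route key 53: smallest pos >= 53 is 98 -> ND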